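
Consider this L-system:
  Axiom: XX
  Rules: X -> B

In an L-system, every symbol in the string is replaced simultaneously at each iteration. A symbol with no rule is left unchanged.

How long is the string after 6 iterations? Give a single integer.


Answer: 2

Derivation:
Step 0: length = 2
Step 1: length = 2
Step 2: length = 2
Step 3: length = 2
Step 4: length = 2
Step 5: length = 2
Step 6: length = 2


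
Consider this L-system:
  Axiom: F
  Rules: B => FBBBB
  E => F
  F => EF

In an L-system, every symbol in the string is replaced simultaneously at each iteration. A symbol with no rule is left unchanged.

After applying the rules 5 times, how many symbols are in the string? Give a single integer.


Answer: 13

Derivation:
Step 0: length = 1
Step 1: length = 2
Step 2: length = 3
Step 3: length = 5
Step 4: length = 8
Step 5: length = 13


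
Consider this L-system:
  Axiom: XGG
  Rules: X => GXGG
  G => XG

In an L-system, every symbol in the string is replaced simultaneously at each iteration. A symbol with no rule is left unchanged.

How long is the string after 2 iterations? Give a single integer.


Step 0: length = 3
Step 1: length = 8
Step 2: length = 22

Answer: 22


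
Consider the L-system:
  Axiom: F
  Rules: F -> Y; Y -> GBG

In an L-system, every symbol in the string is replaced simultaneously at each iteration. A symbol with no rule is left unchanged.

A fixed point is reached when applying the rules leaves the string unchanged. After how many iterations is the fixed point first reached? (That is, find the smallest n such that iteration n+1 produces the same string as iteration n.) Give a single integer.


Answer: 2

Derivation:
Step 0: F
Step 1: Y
Step 2: GBG
Step 3: GBG  (unchanged — fixed point at step 2)


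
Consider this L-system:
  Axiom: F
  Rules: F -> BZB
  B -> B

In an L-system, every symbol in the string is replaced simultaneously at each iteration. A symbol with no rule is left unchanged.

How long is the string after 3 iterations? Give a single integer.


Step 0: length = 1
Step 1: length = 3
Step 2: length = 3
Step 3: length = 3

Answer: 3


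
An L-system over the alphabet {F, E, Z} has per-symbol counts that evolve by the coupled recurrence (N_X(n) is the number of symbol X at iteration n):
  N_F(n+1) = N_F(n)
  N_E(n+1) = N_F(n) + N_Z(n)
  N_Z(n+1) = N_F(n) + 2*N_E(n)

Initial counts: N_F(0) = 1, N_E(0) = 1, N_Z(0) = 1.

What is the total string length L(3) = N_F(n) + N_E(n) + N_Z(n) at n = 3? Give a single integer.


Step 0: N_F=1, N_E=1, N_Z=1, L=3
Step 1: N_F=1, N_E=2, N_Z=3, L=6
Step 2: N_F=1, N_E=4, N_Z=5, L=10
Step 3: N_F=1, N_E=6, N_Z=9, L=16

Answer: 16


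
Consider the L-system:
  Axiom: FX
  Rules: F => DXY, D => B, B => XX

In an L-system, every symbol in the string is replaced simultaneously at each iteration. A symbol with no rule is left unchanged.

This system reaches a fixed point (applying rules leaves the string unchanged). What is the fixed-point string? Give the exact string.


Step 0: FX
Step 1: DXYX
Step 2: BXYX
Step 3: XXXYX
Step 4: XXXYX  (unchanged — fixed point at step 3)

Answer: XXXYX


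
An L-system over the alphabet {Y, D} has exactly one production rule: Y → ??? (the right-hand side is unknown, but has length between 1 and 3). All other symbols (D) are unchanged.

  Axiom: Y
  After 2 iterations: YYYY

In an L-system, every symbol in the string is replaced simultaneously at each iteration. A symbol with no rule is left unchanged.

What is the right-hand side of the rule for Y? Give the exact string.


Answer: YY

Derivation:
Trying Y → YY:
  Step 0: Y
  Step 1: YY
  Step 2: YYYY
Matches the given result.


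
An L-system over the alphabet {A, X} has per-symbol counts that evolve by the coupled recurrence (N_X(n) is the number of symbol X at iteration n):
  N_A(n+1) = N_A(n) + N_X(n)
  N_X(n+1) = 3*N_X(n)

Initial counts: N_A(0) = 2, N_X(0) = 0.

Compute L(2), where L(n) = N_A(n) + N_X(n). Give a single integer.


Step 0: N_A=2, N_X=0, L=2
Step 1: N_A=2, N_X=0, L=2
Step 2: N_A=2, N_X=0, L=2

Answer: 2


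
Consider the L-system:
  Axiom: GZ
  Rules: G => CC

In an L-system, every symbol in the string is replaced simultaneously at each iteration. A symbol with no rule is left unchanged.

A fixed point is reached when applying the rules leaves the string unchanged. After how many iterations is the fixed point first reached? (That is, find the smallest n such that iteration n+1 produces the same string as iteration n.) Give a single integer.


Step 0: GZ
Step 1: CCZ
Step 2: CCZ  (unchanged — fixed point at step 1)

Answer: 1


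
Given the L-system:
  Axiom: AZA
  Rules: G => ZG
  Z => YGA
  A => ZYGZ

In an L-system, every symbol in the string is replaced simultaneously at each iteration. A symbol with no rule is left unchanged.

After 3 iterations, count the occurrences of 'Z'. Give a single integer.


Step 0: AZA  (1 'Z')
Step 1: ZYGZYGAZYGZ  (4 'Z')
Step 2: YGAYZGYGAYZGZYGZYGAYZGYGA  (5 'Z')
Step 3: YZGZYGZYYGAZGYZGZYGZYYGAZGYGAYZGYGAYZGZYGZYYGAZGYZGZYGZ  (16 'Z')

Answer: 16


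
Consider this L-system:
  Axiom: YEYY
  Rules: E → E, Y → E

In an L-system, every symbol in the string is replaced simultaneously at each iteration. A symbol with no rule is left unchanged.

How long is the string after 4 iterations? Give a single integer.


Step 0: length = 4
Step 1: length = 4
Step 2: length = 4
Step 3: length = 4
Step 4: length = 4

Answer: 4


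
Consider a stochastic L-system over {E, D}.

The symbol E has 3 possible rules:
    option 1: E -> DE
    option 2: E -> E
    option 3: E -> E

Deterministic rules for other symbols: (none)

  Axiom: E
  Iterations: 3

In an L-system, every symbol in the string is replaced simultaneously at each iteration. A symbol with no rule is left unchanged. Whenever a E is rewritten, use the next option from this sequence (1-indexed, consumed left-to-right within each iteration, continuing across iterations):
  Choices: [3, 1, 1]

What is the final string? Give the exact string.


Answer: DDE

Derivation:
Step 0: E
Step 1: E  (used choices [3])
Step 2: DE  (used choices [1])
Step 3: DDE  (used choices [1])


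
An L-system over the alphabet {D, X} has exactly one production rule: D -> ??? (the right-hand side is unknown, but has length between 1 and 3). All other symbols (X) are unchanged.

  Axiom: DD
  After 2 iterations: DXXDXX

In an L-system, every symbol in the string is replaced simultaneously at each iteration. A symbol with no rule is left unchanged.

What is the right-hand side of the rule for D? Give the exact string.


Trying D -> DX:
  Step 0: DD
  Step 1: DXDX
  Step 2: DXXDXX
Matches the given result.

Answer: DX


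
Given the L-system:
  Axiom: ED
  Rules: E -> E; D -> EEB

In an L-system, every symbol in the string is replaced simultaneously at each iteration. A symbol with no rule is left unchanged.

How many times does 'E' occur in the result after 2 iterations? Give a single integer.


Step 0: ED  (1 'E')
Step 1: EEEB  (3 'E')
Step 2: EEEB  (3 'E')

Answer: 3


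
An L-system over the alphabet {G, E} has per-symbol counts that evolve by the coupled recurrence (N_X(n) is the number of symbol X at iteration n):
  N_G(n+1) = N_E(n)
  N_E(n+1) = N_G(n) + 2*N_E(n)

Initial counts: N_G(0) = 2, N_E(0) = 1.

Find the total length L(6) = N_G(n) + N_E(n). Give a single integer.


Answer: 437

Derivation:
Step 0: N_G=2, N_E=1, L=3
Step 1: N_G=1, N_E=4, L=5
Step 2: N_G=4, N_E=9, L=13
Step 3: N_G=9, N_E=22, L=31
Step 4: N_G=22, N_E=53, L=75
Step 5: N_G=53, N_E=128, L=181
Step 6: N_G=128, N_E=309, L=437


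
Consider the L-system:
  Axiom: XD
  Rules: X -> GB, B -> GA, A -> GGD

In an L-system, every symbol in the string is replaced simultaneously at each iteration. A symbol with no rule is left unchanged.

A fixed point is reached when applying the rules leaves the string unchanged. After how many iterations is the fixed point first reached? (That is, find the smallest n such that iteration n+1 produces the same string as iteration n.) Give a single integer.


Answer: 3

Derivation:
Step 0: XD
Step 1: GBD
Step 2: GGAD
Step 3: GGGGDD
Step 4: GGGGDD  (unchanged — fixed point at step 3)


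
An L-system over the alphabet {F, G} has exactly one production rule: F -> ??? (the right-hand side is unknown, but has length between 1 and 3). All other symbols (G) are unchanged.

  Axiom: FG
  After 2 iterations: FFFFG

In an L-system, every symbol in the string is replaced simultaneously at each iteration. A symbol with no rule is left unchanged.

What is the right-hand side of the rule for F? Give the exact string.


Answer: FF

Derivation:
Trying F -> FF:
  Step 0: FG
  Step 1: FFG
  Step 2: FFFFG
Matches the given result.


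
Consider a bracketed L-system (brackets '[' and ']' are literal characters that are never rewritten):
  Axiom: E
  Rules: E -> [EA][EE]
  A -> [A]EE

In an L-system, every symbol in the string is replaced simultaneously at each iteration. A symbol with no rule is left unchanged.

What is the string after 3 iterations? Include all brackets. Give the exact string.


Step 0: E
Step 1: [EA][EE]
Step 2: [[EA][EE][A]EE][[EA][EE][EA][EE]]
Step 3: [[[EA][EE][A]EE][[EA][EE][EA][EE]][[A]EE][EA][EE][EA][EE]][[[EA][EE][A]EE][[EA][EE][EA][EE]][[EA][EE][A]EE][[EA][EE][EA][EE]]]

Answer: [[[EA][EE][A]EE][[EA][EE][EA][EE]][[A]EE][EA][EE][EA][EE]][[[EA][EE][A]EE][[EA][EE][EA][EE]][[EA][EE][A]EE][[EA][EE][EA][EE]]]


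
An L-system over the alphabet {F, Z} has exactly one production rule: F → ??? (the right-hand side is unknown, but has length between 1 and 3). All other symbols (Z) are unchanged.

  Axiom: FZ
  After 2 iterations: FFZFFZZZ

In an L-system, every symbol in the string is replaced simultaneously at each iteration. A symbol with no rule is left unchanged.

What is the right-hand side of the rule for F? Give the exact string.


Trying F → FFZ:
  Step 0: FZ
  Step 1: FFZZ
  Step 2: FFZFFZZZ
Matches the given result.

Answer: FFZ


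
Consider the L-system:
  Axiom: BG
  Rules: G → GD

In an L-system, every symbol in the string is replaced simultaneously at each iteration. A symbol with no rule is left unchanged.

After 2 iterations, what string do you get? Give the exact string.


Answer: BGDD

Derivation:
Step 0: BG
Step 1: BGD
Step 2: BGDD


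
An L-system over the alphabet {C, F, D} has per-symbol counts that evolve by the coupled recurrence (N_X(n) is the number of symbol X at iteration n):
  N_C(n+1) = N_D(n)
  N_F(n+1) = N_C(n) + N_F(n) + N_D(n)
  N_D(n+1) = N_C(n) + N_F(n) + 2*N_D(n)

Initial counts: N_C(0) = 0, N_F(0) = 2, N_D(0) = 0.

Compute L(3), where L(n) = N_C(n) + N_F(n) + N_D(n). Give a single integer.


Answer: 36

Derivation:
Step 0: N_C=0, N_F=2, N_D=0, L=2
Step 1: N_C=0, N_F=2, N_D=2, L=4
Step 2: N_C=2, N_F=4, N_D=6, L=12
Step 3: N_C=6, N_F=12, N_D=18, L=36


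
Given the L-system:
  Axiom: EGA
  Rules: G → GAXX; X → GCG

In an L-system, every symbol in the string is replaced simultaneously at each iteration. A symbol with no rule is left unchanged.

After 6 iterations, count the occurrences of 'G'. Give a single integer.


Step 0: EGA  (1 'G')
Step 1: EGAXXA  (1 'G')
Step 2: EGAXXAGCGGCGA  (5 'G')
Step 3: EGAXXAGCGGCGAGAXXCGAXXGAXXCGAXXA  (9 'G')
Step 4: EGAXXAGCGGCGAGAXXCGAXXGAXXCGAXXAGAXXAGCGGCGCGAXXAGCGGCGGAXXAGCGGCGCGAXXAGCGGCGA  (29 'G')
Step 5: EGAXXAGCGGCGAGAXXCGAXXGAXXCGAXXAGAXXAGCGGCGCGAXXAGCGGCGGAXXAGCGGCGCGAXXAGCGGCGAGAXXAGCGGCGAGAXXCGAXXGAXXCGAXXCGAXXAGCGGCGAGAXXCGAXXGAXXCGAXXGAXXAGCGGCGAGAXXCGAXXGAXXCGAXXCGAXXAGCGGCGAGAXXCGAXXGAXXCGAXXA  (65 'G')
Step 6: EGAXXAGCGGCGAGAXXCGAXXGAXXCGAXXAGAXXAGCGGCGCGAXXAGCGGCGGAXXAGCGGCGCGAXXAGCGGCGAGAXXAGCGGCGAGAXXCGAXXGAXXCGAXXCGAXXAGCGGCGAGAXXCGAXXGAXXCGAXXGAXXAGCGGCGAGAXXCGAXXGAXXCGAXXCGAXXAGCGGCGAGAXXCGAXXGAXXCGAXXAGAXXAGCGGCGAGAXXCGAXXGAXXCGAXXAGAXXAGCGGCGCGAXXAGCGGCGGAXXAGCGGCGCGAXXAGCGGCGCGAXXAGCGGCGAGAXXCGAXXGAXXCGAXXAGAXXAGCGGCGCGAXXAGCGGCGGAXXAGCGGCGCGAXXAGCGGCGGAXXAGCGGCGAGAXXCGAXXGAXXCGAXXAGAXXAGCGGCGCGAXXAGCGGCGGAXXAGCGGCGCGAXXAGCGGCGCGAXXAGCGGCGAGAXXCGAXXGAXXCGAXXAGAXXAGCGGCGCGAXXAGCGGCGGAXXAGCGGCGCGAXXAGCGGCGA  (181 'G')

Answer: 181


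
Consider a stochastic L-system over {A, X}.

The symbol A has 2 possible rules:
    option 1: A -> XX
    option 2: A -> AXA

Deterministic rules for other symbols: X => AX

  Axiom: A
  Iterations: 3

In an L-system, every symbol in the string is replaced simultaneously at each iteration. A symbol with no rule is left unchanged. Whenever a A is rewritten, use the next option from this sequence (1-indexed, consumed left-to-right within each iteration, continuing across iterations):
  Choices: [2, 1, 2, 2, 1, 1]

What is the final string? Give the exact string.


Step 0: A
Step 1: AXA  (used choices [2])
Step 2: XXAXAXA  (used choices [1, 2])
Step 3: AXAXAXAAXXXAXXX  (used choices [2, 1, 1])

Answer: AXAXAXAAXXXAXXX


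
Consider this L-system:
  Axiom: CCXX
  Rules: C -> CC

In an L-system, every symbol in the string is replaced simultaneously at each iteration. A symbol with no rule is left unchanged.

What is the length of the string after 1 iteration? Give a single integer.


Step 0: length = 4
Step 1: length = 6

Answer: 6


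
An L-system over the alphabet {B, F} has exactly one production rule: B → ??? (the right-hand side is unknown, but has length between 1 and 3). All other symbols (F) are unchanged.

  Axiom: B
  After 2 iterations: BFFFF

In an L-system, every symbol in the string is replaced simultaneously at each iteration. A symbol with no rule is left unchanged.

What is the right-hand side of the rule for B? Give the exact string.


Answer: BFF

Derivation:
Trying B → BFF:
  Step 0: B
  Step 1: BFF
  Step 2: BFFFF
Matches the given result.


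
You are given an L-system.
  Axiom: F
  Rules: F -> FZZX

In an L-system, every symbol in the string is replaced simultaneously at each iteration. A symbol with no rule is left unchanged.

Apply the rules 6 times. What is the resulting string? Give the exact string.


Answer: FZZXZZXZZXZZXZZXZZX

Derivation:
Step 0: F
Step 1: FZZX
Step 2: FZZXZZX
Step 3: FZZXZZXZZX
Step 4: FZZXZZXZZXZZX
Step 5: FZZXZZXZZXZZXZZX
Step 6: FZZXZZXZZXZZXZZXZZX


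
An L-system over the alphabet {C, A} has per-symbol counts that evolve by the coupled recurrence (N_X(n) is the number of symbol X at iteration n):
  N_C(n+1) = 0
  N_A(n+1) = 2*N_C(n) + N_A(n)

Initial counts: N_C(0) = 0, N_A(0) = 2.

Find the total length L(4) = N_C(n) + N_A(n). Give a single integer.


Step 0: N_C=0, N_A=2, L=2
Step 1: N_C=0, N_A=2, L=2
Step 2: N_C=0, N_A=2, L=2
Step 3: N_C=0, N_A=2, L=2
Step 4: N_C=0, N_A=2, L=2

Answer: 2


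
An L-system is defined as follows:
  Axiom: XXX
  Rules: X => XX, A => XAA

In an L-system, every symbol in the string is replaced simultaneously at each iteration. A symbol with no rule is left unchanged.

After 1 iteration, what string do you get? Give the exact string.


Answer: XXXXXX

Derivation:
Step 0: XXX
Step 1: XXXXXX


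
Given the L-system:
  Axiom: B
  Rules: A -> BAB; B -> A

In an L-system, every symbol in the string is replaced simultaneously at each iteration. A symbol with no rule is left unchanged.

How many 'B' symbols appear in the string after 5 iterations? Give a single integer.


Step 0: B  (1 'B')
Step 1: A  (0 'B')
Step 2: BAB  (2 'B')
Step 3: ABABA  (2 'B')
Step 4: BABABABABAB  (6 'B')
Step 5: ABABABABABABABABABABA  (10 'B')

Answer: 10


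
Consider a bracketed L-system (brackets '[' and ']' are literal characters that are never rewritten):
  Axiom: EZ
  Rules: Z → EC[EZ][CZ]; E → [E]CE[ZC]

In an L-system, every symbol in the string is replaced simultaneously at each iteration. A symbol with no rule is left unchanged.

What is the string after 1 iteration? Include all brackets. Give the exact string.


Answer: [E]CE[ZC]EC[EZ][CZ]

Derivation:
Step 0: EZ
Step 1: [E]CE[ZC]EC[EZ][CZ]


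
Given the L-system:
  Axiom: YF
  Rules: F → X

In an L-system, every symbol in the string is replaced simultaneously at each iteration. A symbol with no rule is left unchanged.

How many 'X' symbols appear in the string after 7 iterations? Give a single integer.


Answer: 1

Derivation:
Step 0: YF  (0 'X')
Step 1: YX  (1 'X')
Step 2: YX  (1 'X')
Step 3: YX  (1 'X')
Step 4: YX  (1 'X')
Step 5: YX  (1 'X')
Step 6: YX  (1 'X')
Step 7: YX  (1 'X')


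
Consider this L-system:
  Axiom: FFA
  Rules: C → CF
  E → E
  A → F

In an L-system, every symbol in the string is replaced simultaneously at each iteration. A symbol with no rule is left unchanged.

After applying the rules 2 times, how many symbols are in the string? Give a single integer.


Answer: 3

Derivation:
Step 0: length = 3
Step 1: length = 3
Step 2: length = 3


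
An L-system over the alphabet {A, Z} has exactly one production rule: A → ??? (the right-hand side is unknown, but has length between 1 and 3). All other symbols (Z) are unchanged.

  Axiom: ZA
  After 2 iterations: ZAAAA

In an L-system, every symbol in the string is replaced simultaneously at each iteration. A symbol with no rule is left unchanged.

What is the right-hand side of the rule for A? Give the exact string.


Trying A → AA:
  Step 0: ZA
  Step 1: ZAA
  Step 2: ZAAAA
Matches the given result.

Answer: AA


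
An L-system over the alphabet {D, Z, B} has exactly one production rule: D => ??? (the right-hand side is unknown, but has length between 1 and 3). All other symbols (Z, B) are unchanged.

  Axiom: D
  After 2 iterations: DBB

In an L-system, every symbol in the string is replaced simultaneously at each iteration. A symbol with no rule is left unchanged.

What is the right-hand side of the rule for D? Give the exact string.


Trying D => DB:
  Step 0: D
  Step 1: DB
  Step 2: DBB
Matches the given result.

Answer: DB


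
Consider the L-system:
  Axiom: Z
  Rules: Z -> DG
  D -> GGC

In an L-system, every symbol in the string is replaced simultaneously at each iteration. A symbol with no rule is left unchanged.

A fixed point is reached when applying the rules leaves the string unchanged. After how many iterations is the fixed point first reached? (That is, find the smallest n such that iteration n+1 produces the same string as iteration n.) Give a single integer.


Step 0: Z
Step 1: DG
Step 2: GGCG
Step 3: GGCG  (unchanged — fixed point at step 2)

Answer: 2


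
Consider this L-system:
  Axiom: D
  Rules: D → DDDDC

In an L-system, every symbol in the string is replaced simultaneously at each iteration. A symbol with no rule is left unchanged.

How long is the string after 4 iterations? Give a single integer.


Answer: 341

Derivation:
Step 0: length = 1
Step 1: length = 5
Step 2: length = 21
Step 3: length = 85
Step 4: length = 341


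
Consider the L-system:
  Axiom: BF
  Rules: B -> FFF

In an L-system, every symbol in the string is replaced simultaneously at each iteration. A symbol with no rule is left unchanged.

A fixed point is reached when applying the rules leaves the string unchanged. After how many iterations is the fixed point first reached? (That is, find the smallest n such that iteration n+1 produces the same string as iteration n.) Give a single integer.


Step 0: BF
Step 1: FFFF
Step 2: FFFF  (unchanged — fixed point at step 1)

Answer: 1


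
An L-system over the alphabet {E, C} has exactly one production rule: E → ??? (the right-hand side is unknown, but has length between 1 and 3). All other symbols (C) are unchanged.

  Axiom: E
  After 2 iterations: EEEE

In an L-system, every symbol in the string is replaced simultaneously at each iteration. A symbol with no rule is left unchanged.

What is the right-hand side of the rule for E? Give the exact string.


Answer: EE

Derivation:
Trying E → EE:
  Step 0: E
  Step 1: EE
  Step 2: EEEE
Matches the given result.


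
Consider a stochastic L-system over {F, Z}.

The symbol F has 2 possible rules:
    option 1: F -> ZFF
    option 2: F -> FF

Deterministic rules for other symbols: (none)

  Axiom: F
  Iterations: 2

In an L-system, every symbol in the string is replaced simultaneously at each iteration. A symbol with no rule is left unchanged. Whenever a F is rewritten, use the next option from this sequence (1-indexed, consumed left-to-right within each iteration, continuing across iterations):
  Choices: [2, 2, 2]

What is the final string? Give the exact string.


Answer: FFFF

Derivation:
Step 0: F
Step 1: FF  (used choices [2])
Step 2: FFFF  (used choices [2, 2])


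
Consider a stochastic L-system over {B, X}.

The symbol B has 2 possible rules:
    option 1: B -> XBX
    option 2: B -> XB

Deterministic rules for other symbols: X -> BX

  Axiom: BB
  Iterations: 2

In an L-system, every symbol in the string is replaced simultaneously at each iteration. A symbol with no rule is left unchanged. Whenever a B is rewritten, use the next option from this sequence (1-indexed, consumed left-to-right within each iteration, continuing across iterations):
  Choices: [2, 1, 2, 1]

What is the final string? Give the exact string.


Step 0: BB
Step 1: XBXBX  (used choices [2, 1])
Step 2: BXXBBXXBXBX  (used choices [2, 1])

Answer: BXXBBXXBXBX


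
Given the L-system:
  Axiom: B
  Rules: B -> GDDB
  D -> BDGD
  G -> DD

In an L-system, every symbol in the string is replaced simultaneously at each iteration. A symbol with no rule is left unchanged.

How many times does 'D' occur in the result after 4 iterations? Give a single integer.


Answer: 100

Derivation:
Step 0: B  (0 'D')
Step 1: GDDB  (2 'D')
Step 2: DDBDGDBDGDGDDB  (8 'D')
Step 3: BDGDBDGDGDDBBDGDDDBDGDGDDBBDGDDDBDGDDDBDGDBDGDGDDB  (28 'D')
Step 4: GDDBBDGDDDBDGDGDDBBDGDDDBDGDDDBDGDBDGDGDDBGDDBBDGDDDBDGDBDGDBDGDGDDBBDGDDDBDGDDDBDGDBDGDGDDBGDDBBDGDDDBDGDBDGDBDGDGDDBBDGDDDBDGDBDGDBDGDGDDBBDGDDDBDGDGDDBBDGDDDBDGDDDBDGDBDGDGDDB  (100 'D')


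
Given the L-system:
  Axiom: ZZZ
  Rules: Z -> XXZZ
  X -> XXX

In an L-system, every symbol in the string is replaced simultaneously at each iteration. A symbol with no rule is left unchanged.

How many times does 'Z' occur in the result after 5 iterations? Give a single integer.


Final string: XXXXXXXXXXXXXXXXXXXXXXXXXXXXXXXXXXXXXXXXXXXXXXXXXXXXXXXXXXXXXXXXXXXXXXXXXXXXXXXXXXXXXXXXXXXXXXXXXXXXXXXXXXXXXXXXXXXXXXXXXXXXXXXXXXXXXXXXXXXXXXXXXXXXXXXXXXXXXXXXXXXXXXXXXXXXXXXXXXXXXXXXXXXXXXXXXXXXXXXXXXXXXXXXXXXXXXXXXXXXXXXXXXXXXXXXXXXXXXXXXXZZXXZZXXXXXXXXZZXXZZXXXXXXXXXXXXXXXXXXXXXXXXXXZZXXZZXXXXXXXXZZXXZZXXXXXXXXXXXXXXXXXXXXXXXXXXXXXXXXXXXXXXXXXXXXXXXXXXXXXXXXXXXXXXXXXXXXXXXXXXXXXXXXZZXXZZXXXXXXXXZZXXZZXXXXXXXXXXXXXXXXXXXXXXXXXXZZXXZZXXXXXXXXZZXXZZXXXXXXXXXXXXXXXXXXXXXXXXXXXXXXXXXXXXXXXXXXXXXXXXXXXXXXXXXXXXXXXXXXXXXXXXXXXXXXXXXXXXXXXXXXXXXXXXXXXXXXXXXXXXXXXXXXXXXXXXXXXXXXXXXXXXXXXXXXXXXXXXXXXXXXXXXXXXXXXXXXXXXXXXXXXXXXXXXXXXXXXXXXXXXXXXXXXXXXXXXXXXXXXXXXXXXXXXXXXXXXXXXXXXXXXXXXXXXXXXXXZZXXZZXXXXXXXXZZXXZZXXXXXXXXXXXXXXXXXXXXXXXXXXZZXXZZXXXXXXXXZZXXZZXXXXXXXXXXXXXXXXXXXXXXXXXXXXXXXXXXXXXXXXXXXXXXXXXXXXXXXXXXXXXXXXXXXXXXXXXXXXXXXXZZXXZZXXXXXXXXZZXXZZXXXXXXXXXXXXXXXXXXXXXXXXXXZZXXZZXXXXXXXXZZXXZZXXXXXXXXXXXXXXXXXXXXXXXXXXXXXXXXXXXXXXXXXXXXXXXXXXXXXXXXXXXXXXXXXXXXXXXXXXXXXXXXXXXXXXXXXXXXXXXXXXXXXXXXXXXXXXXXXXXXXXXXXXXXXXXXXXXXXXXXXXXXXXXXXXXXXXXXXXXXXXXXXXXXXXXXXXXXXXXXXXXXXXXXXXXXXXXXXXXXXXXXXXXXXXXXXXXXXXXXXXXXXXXXXXXXXXXXXXXXXXXXXXZZXXZZXXXXXXXXZZXXZZXXXXXXXXXXXXXXXXXXXXXXXXXXZZXXZZXXXXXXXXZZXXZZXXXXXXXXXXXXXXXXXXXXXXXXXXXXXXXXXXXXXXXXXXXXXXXXXXXXXXXXXXXXXXXXXXXXXXXXXXXXXXXXZZXXZZXXXXXXXXZZXXZZXXXXXXXXXXXXXXXXXXXXXXXXXXZZXXZZXXXXXXXXZZXXZZ
Count of 'Z': 96

Answer: 96


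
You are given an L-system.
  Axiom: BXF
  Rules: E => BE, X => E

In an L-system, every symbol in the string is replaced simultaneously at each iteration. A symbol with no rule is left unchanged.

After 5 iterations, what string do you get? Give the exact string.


Answer: BBBBBEF

Derivation:
Step 0: BXF
Step 1: BEF
Step 2: BBEF
Step 3: BBBEF
Step 4: BBBBEF
Step 5: BBBBBEF


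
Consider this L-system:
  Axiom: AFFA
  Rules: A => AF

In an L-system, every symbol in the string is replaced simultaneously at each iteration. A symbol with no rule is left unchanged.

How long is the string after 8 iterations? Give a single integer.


Answer: 20

Derivation:
Step 0: length = 4
Step 1: length = 6
Step 2: length = 8
Step 3: length = 10
Step 4: length = 12
Step 5: length = 14
Step 6: length = 16
Step 7: length = 18
Step 8: length = 20


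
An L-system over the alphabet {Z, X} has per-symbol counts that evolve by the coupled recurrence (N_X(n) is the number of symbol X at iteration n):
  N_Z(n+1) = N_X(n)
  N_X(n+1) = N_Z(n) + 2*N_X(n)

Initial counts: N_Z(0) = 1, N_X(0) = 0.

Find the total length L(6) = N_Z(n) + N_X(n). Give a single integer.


Answer: 99

Derivation:
Step 0: N_Z=1, N_X=0, L=1
Step 1: N_Z=0, N_X=1, L=1
Step 2: N_Z=1, N_X=2, L=3
Step 3: N_Z=2, N_X=5, L=7
Step 4: N_Z=5, N_X=12, L=17
Step 5: N_Z=12, N_X=29, L=41
Step 6: N_Z=29, N_X=70, L=99


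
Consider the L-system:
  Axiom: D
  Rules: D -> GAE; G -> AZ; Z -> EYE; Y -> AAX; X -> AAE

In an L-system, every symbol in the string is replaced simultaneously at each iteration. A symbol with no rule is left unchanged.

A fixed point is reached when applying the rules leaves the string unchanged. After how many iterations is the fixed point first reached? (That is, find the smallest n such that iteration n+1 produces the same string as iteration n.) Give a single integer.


Answer: 5

Derivation:
Step 0: D
Step 1: GAE
Step 2: AZAE
Step 3: AEYEAE
Step 4: AEAAXEAE
Step 5: AEAAAAEEAE
Step 6: AEAAAAEEAE  (unchanged — fixed point at step 5)


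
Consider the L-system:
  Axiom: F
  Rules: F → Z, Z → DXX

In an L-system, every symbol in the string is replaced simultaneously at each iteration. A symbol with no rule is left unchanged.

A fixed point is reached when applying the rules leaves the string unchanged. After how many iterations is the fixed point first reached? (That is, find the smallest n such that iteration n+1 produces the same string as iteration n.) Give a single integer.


Answer: 2

Derivation:
Step 0: F
Step 1: Z
Step 2: DXX
Step 3: DXX  (unchanged — fixed point at step 2)


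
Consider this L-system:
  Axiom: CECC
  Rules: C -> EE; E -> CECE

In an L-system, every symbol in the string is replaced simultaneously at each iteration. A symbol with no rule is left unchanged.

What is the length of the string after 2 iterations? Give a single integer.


Step 0: length = 4
Step 1: length = 10
Step 2: length = 36

Answer: 36


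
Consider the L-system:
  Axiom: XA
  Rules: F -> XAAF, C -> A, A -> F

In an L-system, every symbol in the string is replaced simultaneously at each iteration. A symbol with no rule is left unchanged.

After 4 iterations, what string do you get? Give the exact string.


Step 0: XA
Step 1: XF
Step 2: XXAAF
Step 3: XXFFXAAF
Step 4: XXXAAFXAAFXFFXAAF

Answer: XXXAAFXAAFXFFXAAF


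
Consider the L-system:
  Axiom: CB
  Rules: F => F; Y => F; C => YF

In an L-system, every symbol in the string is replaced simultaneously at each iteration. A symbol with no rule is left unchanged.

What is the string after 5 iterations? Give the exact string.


Answer: FFB

Derivation:
Step 0: CB
Step 1: YFB
Step 2: FFB
Step 3: FFB
Step 4: FFB
Step 5: FFB


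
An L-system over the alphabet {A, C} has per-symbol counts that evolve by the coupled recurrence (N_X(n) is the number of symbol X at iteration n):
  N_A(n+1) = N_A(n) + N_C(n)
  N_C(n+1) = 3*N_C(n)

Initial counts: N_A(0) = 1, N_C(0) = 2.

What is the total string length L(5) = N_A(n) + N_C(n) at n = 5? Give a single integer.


Answer: 729

Derivation:
Step 0: N_A=1, N_C=2, L=3
Step 1: N_A=3, N_C=6, L=9
Step 2: N_A=9, N_C=18, L=27
Step 3: N_A=27, N_C=54, L=81
Step 4: N_A=81, N_C=162, L=243
Step 5: N_A=243, N_C=486, L=729


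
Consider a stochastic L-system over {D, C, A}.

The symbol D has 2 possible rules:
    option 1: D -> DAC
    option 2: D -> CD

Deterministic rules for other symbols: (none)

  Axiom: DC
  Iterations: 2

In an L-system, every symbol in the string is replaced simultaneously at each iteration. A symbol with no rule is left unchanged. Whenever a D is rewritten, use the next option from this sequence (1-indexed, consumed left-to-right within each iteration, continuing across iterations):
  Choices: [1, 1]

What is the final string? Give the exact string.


Answer: DACACC

Derivation:
Step 0: DC
Step 1: DACC  (used choices [1])
Step 2: DACACC  (used choices [1])


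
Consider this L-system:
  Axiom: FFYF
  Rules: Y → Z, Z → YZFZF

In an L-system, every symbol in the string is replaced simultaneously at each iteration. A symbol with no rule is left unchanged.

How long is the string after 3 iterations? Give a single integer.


Step 0: length = 4
Step 1: length = 4
Step 2: length = 8
Step 3: length = 16

Answer: 16


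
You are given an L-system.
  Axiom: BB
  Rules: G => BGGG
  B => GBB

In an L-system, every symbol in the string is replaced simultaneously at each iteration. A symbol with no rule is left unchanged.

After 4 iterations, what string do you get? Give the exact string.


Answer: BGGGGBBGBBGBBBGGGBGGGBGGGGBBBGGGBGGGBGGGGBBBGGGBGGGBGGGGBBBGGGBGGGBGGGBGGGGBBGBBBGGGGBBGBBGBBBGGGBGGGBGGGBGGGGBBGBBBGGGGBBGBBBGGGGBBGBBGBBBGGGBGGGBGGGGBBBGGGBGGGBGGGGBBBGGGBGGGBGGGGBBBGGGBGGGBGGGBGGGGBBGBBBGGGGBBGBBGBBBGGGBGGGBGGGBGGGGBBGBBBGGGGBBGBB

Derivation:
Step 0: BB
Step 1: GBBGBB
Step 2: BGGGGBBGBBBGGGGBBGBB
Step 3: GBBBGGGBGGGBGGGBGGGGBBGBBBGGGGBBGBBGBBBGGGBGGGBGGGBGGGGBBGBBBGGGGBBGBB
Step 4: BGGGGBBGBBGBBBGGGBGGGBGGGGBBBGGGBGGGBGGGGBBBGGGBGGGBGGGGBBBGGGBGGGBGGGBGGGGBBGBBBGGGGBBGBBGBBBGGGBGGGBGGGBGGGGBBGBBBGGGGBBGBBBGGGGBBGBBGBBBGGGBGGGBGGGGBBBGGGBGGGBGGGGBBBGGGBGGGBGGGGBBBGGGBGGGBGGGBGGGGBBGBBBGGGGBBGBBGBBBGGGBGGGBGGGBGGGGBBGBBBGGGGBBGBB


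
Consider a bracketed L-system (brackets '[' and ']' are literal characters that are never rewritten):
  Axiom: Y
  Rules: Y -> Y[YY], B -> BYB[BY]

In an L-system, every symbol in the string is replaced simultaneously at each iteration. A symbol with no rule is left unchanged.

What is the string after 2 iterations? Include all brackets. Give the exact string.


Answer: Y[YY][Y[YY]Y[YY]]

Derivation:
Step 0: Y
Step 1: Y[YY]
Step 2: Y[YY][Y[YY]Y[YY]]


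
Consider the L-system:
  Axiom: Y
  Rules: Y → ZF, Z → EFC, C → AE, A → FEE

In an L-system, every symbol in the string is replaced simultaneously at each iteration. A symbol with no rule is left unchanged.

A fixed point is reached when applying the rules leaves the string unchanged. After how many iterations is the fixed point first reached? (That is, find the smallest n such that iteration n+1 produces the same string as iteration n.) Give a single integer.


Answer: 4

Derivation:
Step 0: Y
Step 1: ZF
Step 2: EFCF
Step 3: EFAEF
Step 4: EFFEEEF
Step 5: EFFEEEF  (unchanged — fixed point at step 4)


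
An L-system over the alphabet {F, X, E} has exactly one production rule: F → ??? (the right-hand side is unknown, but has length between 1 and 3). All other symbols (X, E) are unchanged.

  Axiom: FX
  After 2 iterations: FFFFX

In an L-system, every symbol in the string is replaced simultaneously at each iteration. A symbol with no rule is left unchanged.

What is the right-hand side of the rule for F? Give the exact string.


Answer: FF

Derivation:
Trying F → FF:
  Step 0: FX
  Step 1: FFX
  Step 2: FFFFX
Matches the given result.


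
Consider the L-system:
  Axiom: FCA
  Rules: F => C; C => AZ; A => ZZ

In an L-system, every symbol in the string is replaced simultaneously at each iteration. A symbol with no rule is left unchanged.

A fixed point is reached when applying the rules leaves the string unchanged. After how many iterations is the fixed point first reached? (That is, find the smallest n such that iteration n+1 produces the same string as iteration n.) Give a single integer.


Step 0: FCA
Step 1: CAZZZ
Step 2: AZZZZZZ
Step 3: ZZZZZZZZ
Step 4: ZZZZZZZZ  (unchanged — fixed point at step 3)

Answer: 3


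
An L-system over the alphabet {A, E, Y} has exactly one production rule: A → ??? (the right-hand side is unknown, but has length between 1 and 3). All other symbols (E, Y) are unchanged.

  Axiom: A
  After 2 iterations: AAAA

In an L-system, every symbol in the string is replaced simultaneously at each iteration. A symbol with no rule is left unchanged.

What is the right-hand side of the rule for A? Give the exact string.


Trying A → AA:
  Step 0: A
  Step 1: AA
  Step 2: AAAA
Matches the given result.

Answer: AA


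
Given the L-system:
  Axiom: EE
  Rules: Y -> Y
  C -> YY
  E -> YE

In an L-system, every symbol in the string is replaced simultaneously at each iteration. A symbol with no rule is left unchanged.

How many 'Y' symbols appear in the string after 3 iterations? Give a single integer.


Answer: 6

Derivation:
Step 0: EE  (0 'Y')
Step 1: YEYE  (2 'Y')
Step 2: YYEYYE  (4 'Y')
Step 3: YYYEYYYE  (6 'Y')


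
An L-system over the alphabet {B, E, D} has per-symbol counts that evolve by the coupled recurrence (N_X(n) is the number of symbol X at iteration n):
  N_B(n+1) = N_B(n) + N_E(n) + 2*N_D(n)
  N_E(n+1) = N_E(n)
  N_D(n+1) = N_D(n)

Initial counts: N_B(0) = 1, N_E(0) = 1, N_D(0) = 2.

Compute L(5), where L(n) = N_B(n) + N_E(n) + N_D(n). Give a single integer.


Step 0: N_B=1, N_E=1, N_D=2, L=4
Step 1: N_B=6, N_E=1, N_D=2, L=9
Step 2: N_B=11, N_E=1, N_D=2, L=14
Step 3: N_B=16, N_E=1, N_D=2, L=19
Step 4: N_B=21, N_E=1, N_D=2, L=24
Step 5: N_B=26, N_E=1, N_D=2, L=29

Answer: 29


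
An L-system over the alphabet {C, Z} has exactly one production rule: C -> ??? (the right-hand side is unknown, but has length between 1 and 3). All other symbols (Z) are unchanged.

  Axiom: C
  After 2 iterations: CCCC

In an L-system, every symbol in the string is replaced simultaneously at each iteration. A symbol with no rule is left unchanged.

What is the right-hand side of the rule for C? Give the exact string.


Answer: CC

Derivation:
Trying C -> CC:
  Step 0: C
  Step 1: CC
  Step 2: CCCC
Matches the given result.


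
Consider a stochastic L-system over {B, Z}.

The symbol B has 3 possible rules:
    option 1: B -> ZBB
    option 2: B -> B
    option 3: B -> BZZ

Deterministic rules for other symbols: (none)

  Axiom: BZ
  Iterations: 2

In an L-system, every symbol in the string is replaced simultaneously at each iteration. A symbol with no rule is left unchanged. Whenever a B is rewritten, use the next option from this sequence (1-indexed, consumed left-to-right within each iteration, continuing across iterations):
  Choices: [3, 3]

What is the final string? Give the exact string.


Step 0: BZ
Step 1: BZZZ  (used choices [3])
Step 2: BZZZZZ  (used choices [3])

Answer: BZZZZZ


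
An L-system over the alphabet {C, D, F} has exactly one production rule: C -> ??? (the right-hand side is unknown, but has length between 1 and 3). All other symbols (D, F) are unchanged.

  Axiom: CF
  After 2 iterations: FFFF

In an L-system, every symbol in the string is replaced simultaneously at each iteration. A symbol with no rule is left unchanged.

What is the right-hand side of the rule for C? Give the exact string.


Answer: FFF

Derivation:
Trying C -> FFF:
  Step 0: CF
  Step 1: FFFF
  Step 2: FFFF
Matches the given result.


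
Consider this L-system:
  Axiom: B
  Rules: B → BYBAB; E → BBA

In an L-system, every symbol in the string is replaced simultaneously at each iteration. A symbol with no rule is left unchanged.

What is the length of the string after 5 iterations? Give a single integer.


Answer: 485

Derivation:
Step 0: length = 1
Step 1: length = 5
Step 2: length = 17
Step 3: length = 53
Step 4: length = 161
Step 5: length = 485


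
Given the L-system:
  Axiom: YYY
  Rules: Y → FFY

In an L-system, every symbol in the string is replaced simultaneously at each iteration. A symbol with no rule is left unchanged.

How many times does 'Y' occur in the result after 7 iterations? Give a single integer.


Answer: 3

Derivation:
Step 0: YYY  (3 'Y')
Step 1: FFYFFYFFY  (3 'Y')
Step 2: FFFFYFFFFYFFFFY  (3 'Y')
Step 3: FFFFFFYFFFFFFYFFFFFFY  (3 'Y')
Step 4: FFFFFFFFYFFFFFFFFYFFFFFFFFY  (3 'Y')
Step 5: FFFFFFFFFFYFFFFFFFFFFYFFFFFFFFFFY  (3 'Y')
Step 6: FFFFFFFFFFFFYFFFFFFFFFFFFYFFFFFFFFFFFFY  (3 'Y')
Step 7: FFFFFFFFFFFFFFYFFFFFFFFFFFFFFYFFFFFFFFFFFFFFY  (3 'Y')


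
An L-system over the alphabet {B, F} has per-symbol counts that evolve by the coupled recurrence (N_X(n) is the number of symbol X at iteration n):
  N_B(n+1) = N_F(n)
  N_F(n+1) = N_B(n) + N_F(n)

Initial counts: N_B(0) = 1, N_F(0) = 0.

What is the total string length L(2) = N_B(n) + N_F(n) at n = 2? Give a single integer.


Answer: 2

Derivation:
Step 0: N_B=1, N_F=0, L=1
Step 1: N_B=0, N_F=1, L=1
Step 2: N_B=1, N_F=1, L=2


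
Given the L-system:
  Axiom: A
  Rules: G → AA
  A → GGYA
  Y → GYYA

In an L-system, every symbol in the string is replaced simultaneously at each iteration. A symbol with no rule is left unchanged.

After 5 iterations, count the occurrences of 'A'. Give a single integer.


Answer: 180

Derivation:
Step 0: A  (1 'A')
Step 1: GGYA  (1 'A')
Step 2: AAAAGYYAGGYA  (6 'A')
Step 3: GGYAGGYAGGYAGGYAAAGYYAGYYAGGYAAAAAGYYAGGYA  (15 'A')
Step 4: AAAAGYYAGGYAAAAAGYYAGGYAAAAAGYYAGGYAAAAAGYYAGGYAGGYAGGYAAAGYYAGYYAGGYAAAGYYAGYYAGGYAAAAAGYYAGGYAGGYAGGYAGGYAGGYAAAGYYAGYYAGGYAAAAAGYYAGGYA  (57 'A')
Step 5: GGYAGGYAGGYAGGYAAAGYYAGYYAGGYAAAAAGYYAGGYAGGYAGGYAGGYAGGYAAAGYYAGYYAGGYAAAAAGYYAGGYAGGYAGGYAGGYAGGYAAAGYYAGYYAGGYAAAAAGYYAGGYAGGYAGGYAGGYAGGYAAAGYYAGYYAGGYAAAAAGYYAGGYAAAAAGYYAGGYAAAAAGYYAGGYAGGYAGGYAAAGYYAGYYAGGYAAAGYYAGYYAGGYAAAAAGYYAGGYAGGYAGGYAAAGYYAGYYAGGYAAAGYYAGYYAGGYAAAAAGYYAGGYAGGYAGGYAGGYAGGYAAAGYYAGYYAGGYAAAAAGYYAGGYAAAAAGYYAGGYAAAAAGYYAGGYAAAAAGYYAGGYAAAAAGYYAGGYAGGYAGGYAAAGYYAGYYAGGYAAAGYYAGYYAGGYAAAAAGYYAGGYAGGYAGGYAGGYAGGYAAAGYYAGYYAGGYAAAAAGYYAGGYA  (180 'A')


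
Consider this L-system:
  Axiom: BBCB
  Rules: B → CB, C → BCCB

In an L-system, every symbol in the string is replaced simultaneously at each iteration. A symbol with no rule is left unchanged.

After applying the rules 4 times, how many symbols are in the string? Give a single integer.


Step 0: length = 4
Step 1: length = 10
Step 2: length = 30
Step 3: length = 90
Step 4: length = 270

Answer: 270


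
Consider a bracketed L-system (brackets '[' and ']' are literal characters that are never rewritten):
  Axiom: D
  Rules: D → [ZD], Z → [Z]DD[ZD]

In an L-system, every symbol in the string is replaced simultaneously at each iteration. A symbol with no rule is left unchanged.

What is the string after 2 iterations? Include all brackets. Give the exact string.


Answer: [[Z]DD[ZD][ZD]]

Derivation:
Step 0: D
Step 1: [ZD]
Step 2: [[Z]DD[ZD][ZD]]


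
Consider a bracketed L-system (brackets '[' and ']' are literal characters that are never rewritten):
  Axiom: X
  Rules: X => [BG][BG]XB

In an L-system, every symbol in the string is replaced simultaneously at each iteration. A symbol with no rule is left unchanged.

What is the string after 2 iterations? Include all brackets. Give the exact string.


Answer: [BG][BG][BG][BG]XBB

Derivation:
Step 0: X
Step 1: [BG][BG]XB
Step 2: [BG][BG][BG][BG]XBB


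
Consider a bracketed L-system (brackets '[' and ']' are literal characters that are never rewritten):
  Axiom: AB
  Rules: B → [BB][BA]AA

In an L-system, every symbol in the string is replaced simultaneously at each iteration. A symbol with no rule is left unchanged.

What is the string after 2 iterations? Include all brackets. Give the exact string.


Answer: A[[BB][BA]AA[BB][BA]AA][[BB][BA]AAA]AA

Derivation:
Step 0: AB
Step 1: A[BB][BA]AA
Step 2: A[[BB][BA]AA[BB][BA]AA][[BB][BA]AAA]AA


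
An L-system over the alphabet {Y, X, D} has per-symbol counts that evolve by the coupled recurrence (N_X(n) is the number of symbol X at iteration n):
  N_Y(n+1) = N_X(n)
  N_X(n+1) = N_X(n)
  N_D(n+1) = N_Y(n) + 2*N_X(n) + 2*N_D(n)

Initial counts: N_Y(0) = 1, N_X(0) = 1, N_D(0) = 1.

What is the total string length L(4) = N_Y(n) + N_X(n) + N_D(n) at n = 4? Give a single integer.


Step 0: N_Y=1, N_X=1, N_D=1, L=3
Step 1: N_Y=1, N_X=1, N_D=5, L=7
Step 2: N_Y=1, N_X=1, N_D=13, L=15
Step 3: N_Y=1, N_X=1, N_D=29, L=31
Step 4: N_Y=1, N_X=1, N_D=61, L=63

Answer: 63
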